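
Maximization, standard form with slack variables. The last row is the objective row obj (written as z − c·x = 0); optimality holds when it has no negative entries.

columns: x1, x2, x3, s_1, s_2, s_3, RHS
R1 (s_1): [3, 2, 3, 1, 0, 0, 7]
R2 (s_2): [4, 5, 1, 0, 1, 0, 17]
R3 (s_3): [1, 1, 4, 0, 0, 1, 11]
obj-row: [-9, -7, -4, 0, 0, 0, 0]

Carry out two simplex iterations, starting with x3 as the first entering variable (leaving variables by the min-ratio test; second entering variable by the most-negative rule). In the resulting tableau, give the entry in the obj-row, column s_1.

3

Ratio test on column x3 — row 1: 7/3 = 7/3; row 2: 17/1 = 17; row 3: 11/4 = 11/4. Minimum is 7/3 at row 1 (s_1 leaves); pivot element 3.
Divide row 1 by 3; eliminate column x3 from the other rows.
Second iteration: most negative obj-row entry is -5 in column x1, so x1 enters.
Ratio test on column x1 — row 1: (7/3)/1 = 7/3; row 2: (44/3)/3 = 44/9; row 3: entry -3 ≤ 0. Minimum is 7/3 at row 1 (x3 leaves); pivot element 1.
Divide row 1 by 1; eliminate column x1 from the other rows.
After both pivots, the entry at the obj-row, column s_1 is 3.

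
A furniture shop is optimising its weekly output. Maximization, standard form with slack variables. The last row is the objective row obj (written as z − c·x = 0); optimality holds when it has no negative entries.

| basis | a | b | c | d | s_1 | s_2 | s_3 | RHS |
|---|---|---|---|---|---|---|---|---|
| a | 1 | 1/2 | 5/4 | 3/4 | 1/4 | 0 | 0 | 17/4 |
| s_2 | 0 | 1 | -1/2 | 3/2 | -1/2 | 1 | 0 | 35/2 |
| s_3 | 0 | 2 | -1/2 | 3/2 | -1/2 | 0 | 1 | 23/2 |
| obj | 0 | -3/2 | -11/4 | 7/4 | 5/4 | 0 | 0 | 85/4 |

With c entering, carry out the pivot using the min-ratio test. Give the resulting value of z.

153/5

Ratio test on column c — row 1: (17/4)/(5/4) = 17/5; row 2: entry -1/2 ≤ 0; row 3: entry -1/2 ≤ 0. Minimum is 17/5 at row 1 (a leaves); pivot element 5/4.
Pivot on row 1; the obj-row RHS becomes 85/4 − (-11/4)·(17/5) = 153/5.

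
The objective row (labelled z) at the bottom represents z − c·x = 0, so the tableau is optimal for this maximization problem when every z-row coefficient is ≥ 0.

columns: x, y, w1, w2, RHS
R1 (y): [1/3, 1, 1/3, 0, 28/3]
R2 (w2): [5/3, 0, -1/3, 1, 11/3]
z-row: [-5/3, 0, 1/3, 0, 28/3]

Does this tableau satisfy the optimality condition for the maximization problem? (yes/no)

no

The z-row has a negative entry -5/3 in column x, so it is not optimal.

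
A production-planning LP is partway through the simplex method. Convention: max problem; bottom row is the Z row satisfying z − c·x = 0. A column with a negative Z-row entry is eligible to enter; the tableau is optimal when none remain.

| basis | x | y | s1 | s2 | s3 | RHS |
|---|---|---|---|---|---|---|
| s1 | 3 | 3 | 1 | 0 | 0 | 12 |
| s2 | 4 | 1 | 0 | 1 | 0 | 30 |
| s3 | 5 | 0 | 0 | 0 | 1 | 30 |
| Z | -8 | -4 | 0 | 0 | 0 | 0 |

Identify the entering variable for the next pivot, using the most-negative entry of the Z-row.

Negative Z-row entries: x: -8, y: -4.
The most negative is -8 in column x, so x enters.

x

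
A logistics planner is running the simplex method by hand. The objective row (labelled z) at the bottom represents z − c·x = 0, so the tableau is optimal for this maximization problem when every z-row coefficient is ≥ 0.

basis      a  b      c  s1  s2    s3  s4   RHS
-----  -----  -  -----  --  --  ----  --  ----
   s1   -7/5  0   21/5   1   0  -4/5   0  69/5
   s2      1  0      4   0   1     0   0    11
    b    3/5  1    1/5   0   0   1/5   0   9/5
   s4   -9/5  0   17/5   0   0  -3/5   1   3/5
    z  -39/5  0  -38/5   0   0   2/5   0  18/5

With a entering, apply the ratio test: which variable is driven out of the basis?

b

Column a entries and ratios — s1: -7/5 ≤ 0, skip; s2: 11/1 = 11; b: (9/5)/(3/5) = 3; s4: -9/5 ≤ 0, skip.
Smallest ratio is 3 in the row of b, so b leaves.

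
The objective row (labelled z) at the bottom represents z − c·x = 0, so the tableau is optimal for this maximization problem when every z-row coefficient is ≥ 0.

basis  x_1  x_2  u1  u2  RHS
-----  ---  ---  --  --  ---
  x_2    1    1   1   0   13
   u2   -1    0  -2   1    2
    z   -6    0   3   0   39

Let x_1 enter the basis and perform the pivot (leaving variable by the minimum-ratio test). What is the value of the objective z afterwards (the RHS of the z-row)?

Ratio test on column x_1 — row 1: 13/1 = 13; row 2: entry -1 ≤ 0. Minimum is 13 at row 1 (x_2 leaves); pivot element 1.
Pivot on row 1; the z-row RHS becomes 39 − (-6)·13 = 117.

117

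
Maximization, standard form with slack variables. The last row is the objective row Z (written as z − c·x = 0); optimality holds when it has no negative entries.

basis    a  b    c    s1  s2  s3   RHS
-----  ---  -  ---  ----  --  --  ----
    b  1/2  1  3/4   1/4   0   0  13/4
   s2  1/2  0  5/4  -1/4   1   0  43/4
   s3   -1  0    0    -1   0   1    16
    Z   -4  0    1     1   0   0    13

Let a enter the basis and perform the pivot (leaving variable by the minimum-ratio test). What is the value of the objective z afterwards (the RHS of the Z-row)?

39

Ratio test on column a — row 1: (13/4)/(1/2) = 13/2; row 2: (43/4)/(1/2) = 43/2; row 3: entry -1 ≤ 0. Minimum is 13/2 at row 1 (b leaves); pivot element 1/2.
Pivot on row 1; the Z-row RHS becomes 13 − (-4)·(13/2) = 39.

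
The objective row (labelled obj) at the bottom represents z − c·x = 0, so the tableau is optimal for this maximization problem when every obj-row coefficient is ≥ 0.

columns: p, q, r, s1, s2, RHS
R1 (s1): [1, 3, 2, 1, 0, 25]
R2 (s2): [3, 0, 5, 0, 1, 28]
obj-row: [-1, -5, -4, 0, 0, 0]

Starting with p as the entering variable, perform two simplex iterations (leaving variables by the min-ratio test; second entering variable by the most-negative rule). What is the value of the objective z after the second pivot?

Ratio test on column p — row 1: 25/1 = 25; row 2: 28/3 = 28/3. Minimum is 28/3 at row 2 (s2 leaves); pivot element 3.
Pivot on row 2; the obj-row RHS becomes 0 − (-1)·(28/3) = 28/3.
Next entering variable (most negative obj-row entry -5): q.
Ratio test on column q — row 1: (47/3)/3 = 47/9; row 2: entry 0 ≤ 0. Minimum is 47/9 at row 1 (s1 leaves); pivot element 3.
After the second pivot the obj-row RHS is 28/3 − (-5)·(47/9) = 319/9.

319/9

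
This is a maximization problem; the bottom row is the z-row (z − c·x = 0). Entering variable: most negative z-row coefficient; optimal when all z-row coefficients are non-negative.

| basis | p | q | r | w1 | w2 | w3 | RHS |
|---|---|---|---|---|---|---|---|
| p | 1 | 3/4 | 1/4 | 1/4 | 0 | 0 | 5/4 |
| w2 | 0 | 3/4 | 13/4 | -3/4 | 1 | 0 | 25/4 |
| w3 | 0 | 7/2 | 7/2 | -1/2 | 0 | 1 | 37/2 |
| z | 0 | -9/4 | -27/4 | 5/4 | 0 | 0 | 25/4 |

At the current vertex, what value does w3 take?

w3 is basic (row 3); its value is the RHS of that row, 37/2.

37/2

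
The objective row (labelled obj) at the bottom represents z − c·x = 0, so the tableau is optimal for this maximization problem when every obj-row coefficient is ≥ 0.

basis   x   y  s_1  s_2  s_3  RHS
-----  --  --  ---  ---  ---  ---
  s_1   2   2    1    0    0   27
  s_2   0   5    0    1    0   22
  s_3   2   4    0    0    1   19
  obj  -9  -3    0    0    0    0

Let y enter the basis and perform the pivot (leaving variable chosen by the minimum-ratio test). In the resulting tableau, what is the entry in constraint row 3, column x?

Ratio test on column y — row 1: 27/2 = 27/2; row 2: 22/5 = 22/5; row 3: 19/4 = 19/4. Minimum is 22/5 at row 2 (s_2 leaves); pivot element 5.
Divide row 2 by 5; eliminate column y from the other rows.
Row 3 update in column x: 2 − 4·0 = 2.

2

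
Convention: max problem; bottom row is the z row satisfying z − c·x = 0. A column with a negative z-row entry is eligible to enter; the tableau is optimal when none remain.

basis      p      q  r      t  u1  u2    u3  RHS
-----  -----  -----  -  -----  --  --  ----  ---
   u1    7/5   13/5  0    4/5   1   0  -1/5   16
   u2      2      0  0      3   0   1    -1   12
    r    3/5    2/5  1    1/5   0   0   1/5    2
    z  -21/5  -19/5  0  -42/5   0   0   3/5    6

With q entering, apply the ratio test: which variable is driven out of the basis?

r

Column q entries and ratios — u1: 16/(13/5) = 80/13; u2: 0 ≤ 0, skip; r: 2/(2/5) = 5.
Smallest ratio is 5 in the row of r, so r leaves.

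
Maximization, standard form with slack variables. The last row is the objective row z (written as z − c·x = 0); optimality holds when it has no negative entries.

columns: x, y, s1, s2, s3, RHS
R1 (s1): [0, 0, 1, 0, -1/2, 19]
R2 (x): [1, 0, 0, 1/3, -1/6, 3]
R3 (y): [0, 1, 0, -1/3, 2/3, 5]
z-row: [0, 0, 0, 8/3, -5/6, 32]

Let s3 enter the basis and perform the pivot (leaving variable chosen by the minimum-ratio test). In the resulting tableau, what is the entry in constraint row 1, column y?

3/4

Ratio test on column s3 — row 1: entry -1/2 ≤ 0; row 2: entry -1/6 ≤ 0; row 3: 5/(2/3) = 15/2. Minimum is 15/2 at row 3 (y leaves); pivot element 2/3.
Divide row 3 by 2/3; eliminate column s3 from the other rows.
Row 1 update in column y: 0 − (-1/2)·(3/2) = 3/4.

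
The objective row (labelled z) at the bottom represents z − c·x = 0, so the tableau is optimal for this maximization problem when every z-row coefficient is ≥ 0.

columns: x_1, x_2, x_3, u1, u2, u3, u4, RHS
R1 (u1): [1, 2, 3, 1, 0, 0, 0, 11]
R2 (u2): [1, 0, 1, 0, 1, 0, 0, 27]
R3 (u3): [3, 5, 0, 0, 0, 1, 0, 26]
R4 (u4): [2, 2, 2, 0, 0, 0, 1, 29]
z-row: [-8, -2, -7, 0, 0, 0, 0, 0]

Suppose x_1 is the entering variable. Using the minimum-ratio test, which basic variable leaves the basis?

Column x_1 entries and ratios — u1: 11/1 = 11; u2: 27/1 = 27; u3: 26/3 = 26/3; u4: 29/2 = 29/2.
Smallest ratio is 26/3 in the row of u3, so u3 leaves.

u3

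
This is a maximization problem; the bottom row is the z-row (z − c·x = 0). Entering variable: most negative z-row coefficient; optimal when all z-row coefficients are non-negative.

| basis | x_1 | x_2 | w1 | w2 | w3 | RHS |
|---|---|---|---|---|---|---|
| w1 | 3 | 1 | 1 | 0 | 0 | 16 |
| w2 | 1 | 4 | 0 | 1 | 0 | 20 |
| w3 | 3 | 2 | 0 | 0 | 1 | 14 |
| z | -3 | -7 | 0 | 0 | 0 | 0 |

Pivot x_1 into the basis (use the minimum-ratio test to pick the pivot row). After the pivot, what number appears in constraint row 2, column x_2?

Ratio test on column x_1 — row 1: 16/3 = 16/3; row 2: 20/1 = 20; row 3: 14/3 = 14/3. Minimum is 14/3 at row 3 (w3 leaves); pivot element 3.
Divide row 3 by 3; eliminate column x_1 from the other rows.
Row 2 update in column x_2: 4 − 1·(2/3) = 10/3.

10/3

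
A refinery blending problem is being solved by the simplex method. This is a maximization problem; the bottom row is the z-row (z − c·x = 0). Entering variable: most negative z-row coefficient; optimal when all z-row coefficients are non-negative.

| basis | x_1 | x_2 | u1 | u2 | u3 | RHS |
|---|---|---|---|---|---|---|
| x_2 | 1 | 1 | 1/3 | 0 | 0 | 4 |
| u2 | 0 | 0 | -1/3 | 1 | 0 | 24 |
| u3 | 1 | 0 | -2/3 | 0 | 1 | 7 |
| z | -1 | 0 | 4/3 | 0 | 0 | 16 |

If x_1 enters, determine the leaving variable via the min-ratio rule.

Column x_1 entries and ratios — x_2: 4/1 = 4; u2: 0 ≤ 0, skip; u3: 7/1 = 7.
Smallest ratio is 4 in the row of x_2, so x_2 leaves.

x_2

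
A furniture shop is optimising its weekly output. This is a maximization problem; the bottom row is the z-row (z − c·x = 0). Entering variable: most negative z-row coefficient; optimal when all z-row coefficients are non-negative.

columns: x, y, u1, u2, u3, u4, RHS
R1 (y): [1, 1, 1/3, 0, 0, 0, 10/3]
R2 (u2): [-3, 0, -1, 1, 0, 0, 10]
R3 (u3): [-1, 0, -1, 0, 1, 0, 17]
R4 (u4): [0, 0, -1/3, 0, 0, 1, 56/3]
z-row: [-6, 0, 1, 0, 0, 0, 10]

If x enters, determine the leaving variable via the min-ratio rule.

Column x entries and ratios — y: (10/3)/1 = 10/3; u2: -3 ≤ 0, skip; u3: -1 ≤ 0, skip; u4: 0 ≤ 0, skip.
Smallest ratio is 10/3 in the row of y, so y leaves.

y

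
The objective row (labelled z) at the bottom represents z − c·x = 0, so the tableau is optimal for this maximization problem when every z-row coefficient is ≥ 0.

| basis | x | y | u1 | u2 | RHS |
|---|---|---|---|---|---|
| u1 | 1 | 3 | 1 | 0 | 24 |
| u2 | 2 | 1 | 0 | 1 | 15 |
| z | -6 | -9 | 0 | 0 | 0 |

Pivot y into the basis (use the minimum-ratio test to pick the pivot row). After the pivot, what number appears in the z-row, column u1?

3

Ratio test on column y — row 1: 24/3 = 8; row 2: 15/1 = 15. Minimum is 8 at row 1 (u1 leaves); pivot element 3.
Divide row 1 by 3; eliminate column y from the other rows.
z-row update in column u1: 0 − (-9)·(1/3) = 3.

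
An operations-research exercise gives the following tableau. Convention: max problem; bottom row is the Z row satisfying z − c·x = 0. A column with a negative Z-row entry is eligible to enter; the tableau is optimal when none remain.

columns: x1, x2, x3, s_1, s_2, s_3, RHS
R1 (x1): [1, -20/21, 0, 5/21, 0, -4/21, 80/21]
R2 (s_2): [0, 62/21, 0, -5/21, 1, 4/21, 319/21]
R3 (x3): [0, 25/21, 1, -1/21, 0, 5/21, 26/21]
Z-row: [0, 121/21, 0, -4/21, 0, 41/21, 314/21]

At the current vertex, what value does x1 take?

x1 is basic (row 1); its value is the RHS of that row, 80/21.

80/21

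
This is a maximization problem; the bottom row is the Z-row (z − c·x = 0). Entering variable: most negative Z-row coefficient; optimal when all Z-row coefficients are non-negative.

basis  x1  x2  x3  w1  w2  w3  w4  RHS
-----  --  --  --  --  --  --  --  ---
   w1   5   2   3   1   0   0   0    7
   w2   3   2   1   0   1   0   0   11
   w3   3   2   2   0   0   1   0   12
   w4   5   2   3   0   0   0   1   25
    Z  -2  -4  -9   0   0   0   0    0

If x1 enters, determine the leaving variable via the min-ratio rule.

Column x1 entries and ratios — w1: 7/5 = 7/5; w2: 11/3 = 11/3; w3: 12/3 = 4; w4: 25/5 = 5.
Smallest ratio is 7/5 in the row of w1, so w1 leaves.

w1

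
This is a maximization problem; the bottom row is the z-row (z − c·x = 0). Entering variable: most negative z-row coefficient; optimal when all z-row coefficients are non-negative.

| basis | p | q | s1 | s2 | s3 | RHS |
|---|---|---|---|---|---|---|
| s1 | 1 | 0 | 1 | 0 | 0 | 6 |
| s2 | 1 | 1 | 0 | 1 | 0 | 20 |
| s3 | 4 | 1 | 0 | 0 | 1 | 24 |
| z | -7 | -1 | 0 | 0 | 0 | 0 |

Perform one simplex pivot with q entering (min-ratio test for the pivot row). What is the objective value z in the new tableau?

Ratio test on column q — row 1: entry 0 ≤ 0; row 2: 20/1 = 20; row 3: 24/1 = 24. Minimum is 20 at row 2 (s2 leaves); pivot element 1.
Pivot on row 2; the z-row RHS becomes 0 − (-1)·20 = 20.

20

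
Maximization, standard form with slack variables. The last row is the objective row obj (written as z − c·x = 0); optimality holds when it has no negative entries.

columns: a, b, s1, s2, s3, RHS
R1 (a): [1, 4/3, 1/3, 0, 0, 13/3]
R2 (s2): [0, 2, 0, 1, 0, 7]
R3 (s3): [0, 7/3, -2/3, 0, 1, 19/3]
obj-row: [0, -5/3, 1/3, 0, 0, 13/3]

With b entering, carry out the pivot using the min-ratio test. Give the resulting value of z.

62/7

Ratio test on column b — row 1: (13/3)/(4/3) = 13/4; row 2: 7/2 = 7/2; row 3: (19/3)/(7/3) = 19/7. Minimum is 19/7 at row 3 (s3 leaves); pivot element 7/3.
Pivot on row 3; the obj-row RHS becomes 13/3 − (-5/3)·(19/7) = 62/7.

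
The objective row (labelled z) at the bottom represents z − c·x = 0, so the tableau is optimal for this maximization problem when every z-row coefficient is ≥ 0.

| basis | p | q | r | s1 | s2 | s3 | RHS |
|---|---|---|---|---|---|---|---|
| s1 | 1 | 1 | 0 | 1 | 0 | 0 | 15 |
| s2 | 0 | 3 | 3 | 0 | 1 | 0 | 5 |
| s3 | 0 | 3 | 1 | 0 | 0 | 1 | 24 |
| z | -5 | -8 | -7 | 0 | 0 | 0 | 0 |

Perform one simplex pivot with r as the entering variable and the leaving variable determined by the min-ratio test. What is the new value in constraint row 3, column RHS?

67/3

Ratio test on column r — row 1: entry 0 ≤ 0; row 2: 5/3 = 5/3; row 3: 24/1 = 24. Minimum is 5/3 at row 2 (s2 leaves); pivot element 3.
Divide row 2 by 3; eliminate column r from the other rows.
Row 3 update in column RHS: 24 − 1·(5/3) = 67/3.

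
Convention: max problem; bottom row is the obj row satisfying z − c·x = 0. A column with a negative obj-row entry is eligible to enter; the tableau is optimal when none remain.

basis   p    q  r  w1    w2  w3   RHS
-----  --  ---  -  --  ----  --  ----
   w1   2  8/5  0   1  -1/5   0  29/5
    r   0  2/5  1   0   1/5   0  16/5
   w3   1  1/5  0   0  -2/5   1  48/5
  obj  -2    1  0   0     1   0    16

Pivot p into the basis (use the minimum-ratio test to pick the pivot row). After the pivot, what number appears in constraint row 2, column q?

Ratio test on column p — row 1: (29/5)/2 = 29/10; row 2: entry 0 ≤ 0; row 3: (48/5)/1 = 48/5. Minimum is 29/10 at row 1 (w1 leaves); pivot element 2.
Divide row 1 by 2; eliminate column p from the other rows.
Row 2 update in column q: 2/5 − 0·(4/5) = 2/5.

2/5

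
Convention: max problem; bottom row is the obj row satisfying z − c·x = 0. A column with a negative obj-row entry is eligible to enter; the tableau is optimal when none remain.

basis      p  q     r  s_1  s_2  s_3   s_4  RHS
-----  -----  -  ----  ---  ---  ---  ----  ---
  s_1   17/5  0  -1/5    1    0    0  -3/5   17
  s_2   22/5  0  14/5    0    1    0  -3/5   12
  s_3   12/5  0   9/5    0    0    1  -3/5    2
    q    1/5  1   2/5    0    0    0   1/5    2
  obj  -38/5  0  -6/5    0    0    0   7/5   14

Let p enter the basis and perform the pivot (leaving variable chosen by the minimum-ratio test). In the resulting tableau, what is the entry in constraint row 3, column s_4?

Ratio test on column p — row 1: 17/(17/5) = 5; row 2: 12/(22/5) = 30/11; row 3: 2/(12/5) = 5/6; row 4: 2/(1/5) = 10. Minimum is 5/6 at row 3 (s_3 leaves); pivot element 12/5.
Divide row 3 by 12/5; eliminate column p from the other rows.
In the new row 3, the s_4 entry is the old entry divided by the pivot: (-3/5)/(12/5) = -1/4.

-1/4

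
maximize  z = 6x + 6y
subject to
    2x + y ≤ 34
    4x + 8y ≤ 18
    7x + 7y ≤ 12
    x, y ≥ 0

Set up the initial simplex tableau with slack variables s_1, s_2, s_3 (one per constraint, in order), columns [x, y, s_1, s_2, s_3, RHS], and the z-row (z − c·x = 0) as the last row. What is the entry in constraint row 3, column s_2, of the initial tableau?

0

Slack s_2 belongs to constraint 2; its column is the unit vector e_2, so the entry in row 3 is 0.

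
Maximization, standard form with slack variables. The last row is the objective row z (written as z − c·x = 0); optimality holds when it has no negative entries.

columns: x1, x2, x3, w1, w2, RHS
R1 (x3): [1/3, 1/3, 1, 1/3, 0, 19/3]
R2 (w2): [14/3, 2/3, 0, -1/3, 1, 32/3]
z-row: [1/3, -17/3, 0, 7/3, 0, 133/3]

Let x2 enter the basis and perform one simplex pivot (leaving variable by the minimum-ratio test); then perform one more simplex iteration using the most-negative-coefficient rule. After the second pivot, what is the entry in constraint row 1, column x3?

2

Ratio test on column x2 — row 1: (19/3)/(1/3) = 19; row 2: (32/3)/(2/3) = 16. Minimum is 16 at row 2 (w2 leaves); pivot element 2/3.
Divide row 2 by 2/3; eliminate column x2 from the other rows.
Second iteration: most negative z-row entry is -1/2 in column w1, so w1 enters.
Ratio test on column w1 — row 1: 1/(1/2) = 2; row 2: entry -1/2 ≤ 0. Minimum is 2 at row 1 (x3 leaves); pivot element 1/2.
Divide row 1 by 1/2; eliminate column w1 from the other rows.
After both pivots, the entry at constraint row 1, column x3 is 2.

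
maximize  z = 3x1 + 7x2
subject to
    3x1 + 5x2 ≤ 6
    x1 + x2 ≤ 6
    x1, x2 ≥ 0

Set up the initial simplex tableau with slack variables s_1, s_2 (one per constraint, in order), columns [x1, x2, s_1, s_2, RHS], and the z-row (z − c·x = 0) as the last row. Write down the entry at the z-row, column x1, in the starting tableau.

-3

The z-row carries the negated objective coefficients: the x1 entry is -3.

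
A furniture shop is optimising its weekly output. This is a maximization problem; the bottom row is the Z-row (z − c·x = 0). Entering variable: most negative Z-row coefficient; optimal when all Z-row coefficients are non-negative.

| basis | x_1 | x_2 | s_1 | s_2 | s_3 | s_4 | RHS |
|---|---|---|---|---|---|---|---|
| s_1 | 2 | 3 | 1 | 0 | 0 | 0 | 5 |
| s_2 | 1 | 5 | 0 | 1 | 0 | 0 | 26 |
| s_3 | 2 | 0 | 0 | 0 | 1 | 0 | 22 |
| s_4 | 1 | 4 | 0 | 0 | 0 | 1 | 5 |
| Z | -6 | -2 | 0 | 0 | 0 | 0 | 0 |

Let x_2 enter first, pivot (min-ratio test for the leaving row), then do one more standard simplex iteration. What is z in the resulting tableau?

Ratio test on column x_2 — row 1: 5/3 = 5/3; row 2: 26/5 = 26/5; row 3: entry 0 ≤ 0; row 4: 5/4 = 5/4. Minimum is 5/4 at row 4 (s_4 leaves); pivot element 4.
Pivot on row 4; the Z-row RHS becomes 0 − (-2)·(5/4) = 5/2.
Next entering variable (most negative Z-row entry -11/2): x_1.
Ratio test on column x_1 — row 1: (5/4)/(5/4) = 1; row 2: entry -1/4 ≤ 0; row 3: 22/2 = 11; row 4: (5/4)/(1/4) = 5. Minimum is 1 at row 1 (s_1 leaves); pivot element 5/4.
After the second pivot the Z-row RHS is 5/2 − (-11/2)·1 = 8.

8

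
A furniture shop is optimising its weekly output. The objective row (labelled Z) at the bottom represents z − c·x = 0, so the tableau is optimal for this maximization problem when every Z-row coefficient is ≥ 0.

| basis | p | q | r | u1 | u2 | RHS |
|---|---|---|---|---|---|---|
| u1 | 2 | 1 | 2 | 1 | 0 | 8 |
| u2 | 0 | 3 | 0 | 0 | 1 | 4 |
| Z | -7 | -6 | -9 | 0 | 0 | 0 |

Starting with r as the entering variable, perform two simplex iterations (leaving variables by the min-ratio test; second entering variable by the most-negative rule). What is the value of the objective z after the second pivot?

38

Ratio test on column r — row 1: 8/2 = 4; row 2: entry 0 ≤ 0. Minimum is 4 at row 1 (u1 leaves); pivot element 2.
Pivot on row 1; the Z-row RHS becomes 0 − (-9)·4 = 36.
Next entering variable (most negative Z-row entry -3/2): q.
Ratio test on column q — row 1: 4/(1/2) = 8; row 2: 4/3 = 4/3. Minimum is 4/3 at row 2 (u2 leaves); pivot element 3.
After the second pivot the Z-row RHS is 36 − (-3/2)·(4/3) = 38.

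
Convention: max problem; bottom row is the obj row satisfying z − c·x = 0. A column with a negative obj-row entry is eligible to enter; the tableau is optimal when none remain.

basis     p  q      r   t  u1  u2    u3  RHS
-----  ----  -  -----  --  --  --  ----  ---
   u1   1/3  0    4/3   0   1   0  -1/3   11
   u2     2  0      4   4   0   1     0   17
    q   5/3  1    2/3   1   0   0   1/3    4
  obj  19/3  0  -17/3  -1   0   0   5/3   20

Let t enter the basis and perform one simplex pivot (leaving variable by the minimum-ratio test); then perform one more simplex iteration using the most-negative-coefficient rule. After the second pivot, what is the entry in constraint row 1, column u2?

-1

Ratio test on column t — row 1: entry 0 ≤ 0; row 2: 17/4 = 17/4; row 3: 4/1 = 4. Minimum is 4 at row 3 (q leaves); pivot element 1.
Divide row 3 by 1; eliminate column t from the other rows.
Second iteration: most negative obj-row entry is -5 in column r, so r enters.
Ratio test on column r — row 1: 11/(4/3) = 33/4; row 2: 1/(4/3) = 3/4; row 3: 4/(2/3) = 6. Minimum is 3/4 at row 2 (u2 leaves); pivot element 4/3.
Divide row 2 by 4/3; eliminate column r from the other rows.
After both pivots, the entry at constraint row 1, column u2 is -1.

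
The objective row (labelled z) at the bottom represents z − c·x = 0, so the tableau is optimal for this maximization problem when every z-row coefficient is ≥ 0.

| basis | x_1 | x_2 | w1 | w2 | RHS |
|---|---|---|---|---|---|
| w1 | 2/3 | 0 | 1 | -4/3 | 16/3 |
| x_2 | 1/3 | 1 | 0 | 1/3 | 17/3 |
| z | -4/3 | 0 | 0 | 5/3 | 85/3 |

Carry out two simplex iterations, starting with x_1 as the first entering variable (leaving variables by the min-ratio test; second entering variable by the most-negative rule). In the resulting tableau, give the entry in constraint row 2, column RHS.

3

Ratio test on column x_1 — row 1: (16/3)/(2/3) = 8; row 2: (17/3)/(1/3) = 17. Minimum is 8 at row 1 (w1 leaves); pivot element 2/3.
Divide row 1 by 2/3; eliminate column x_1 from the other rows.
Second iteration: most negative z-row entry is -1 in column w2, so w2 enters.
Ratio test on column w2 — row 1: entry -2 ≤ 0; row 2: 3/1 = 3. Minimum is 3 at row 2 (x_2 leaves); pivot element 1.
Divide row 2 by 1; eliminate column w2 from the other rows.
After both pivots, the entry at constraint row 2, column RHS is 3.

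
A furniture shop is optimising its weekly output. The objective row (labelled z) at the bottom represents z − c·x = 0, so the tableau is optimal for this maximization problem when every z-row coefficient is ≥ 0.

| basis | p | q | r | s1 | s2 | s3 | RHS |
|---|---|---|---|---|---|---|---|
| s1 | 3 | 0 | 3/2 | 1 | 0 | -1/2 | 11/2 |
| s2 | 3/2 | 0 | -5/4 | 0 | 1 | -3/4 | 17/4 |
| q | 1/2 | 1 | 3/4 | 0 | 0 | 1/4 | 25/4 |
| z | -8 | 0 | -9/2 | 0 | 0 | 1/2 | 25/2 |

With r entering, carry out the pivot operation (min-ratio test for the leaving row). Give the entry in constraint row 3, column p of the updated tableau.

-1

Ratio test on column r — row 1: (11/2)/(3/2) = 11/3; row 2: entry -5/4 ≤ 0; row 3: (25/4)/(3/4) = 25/3. Minimum is 11/3 at row 1 (s1 leaves); pivot element 3/2.
Divide row 1 by 3/2; eliminate column r from the other rows.
Row 3 update in column p: 1/2 − (3/4)·2 = -1.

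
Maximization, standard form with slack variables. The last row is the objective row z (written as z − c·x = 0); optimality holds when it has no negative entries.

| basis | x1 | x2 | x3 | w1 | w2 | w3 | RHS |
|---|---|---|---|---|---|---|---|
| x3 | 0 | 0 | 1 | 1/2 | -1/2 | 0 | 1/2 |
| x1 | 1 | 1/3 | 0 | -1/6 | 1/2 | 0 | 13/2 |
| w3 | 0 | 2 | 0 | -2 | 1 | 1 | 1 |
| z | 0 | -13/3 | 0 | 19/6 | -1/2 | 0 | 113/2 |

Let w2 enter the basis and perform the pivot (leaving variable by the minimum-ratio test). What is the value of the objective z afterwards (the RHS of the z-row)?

Ratio test on column w2 — row 1: entry -1/2 ≤ 0; row 2: (13/2)/(1/2) = 13; row 3: 1/1 = 1. Minimum is 1 at row 3 (w3 leaves); pivot element 1.
Pivot on row 3; the z-row RHS becomes 113/2 − (-1/2)·1 = 57.

57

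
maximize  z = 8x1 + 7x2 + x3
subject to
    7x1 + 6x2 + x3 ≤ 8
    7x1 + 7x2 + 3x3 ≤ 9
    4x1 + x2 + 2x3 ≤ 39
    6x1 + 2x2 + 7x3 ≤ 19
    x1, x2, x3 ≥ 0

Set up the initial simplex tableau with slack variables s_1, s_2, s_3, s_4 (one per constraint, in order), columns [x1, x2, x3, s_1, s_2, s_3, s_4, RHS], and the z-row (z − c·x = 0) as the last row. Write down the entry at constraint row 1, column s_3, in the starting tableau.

Slack s_3 belongs to constraint 3; its column is the unit vector e_3, so the entry in row 1 is 0.

0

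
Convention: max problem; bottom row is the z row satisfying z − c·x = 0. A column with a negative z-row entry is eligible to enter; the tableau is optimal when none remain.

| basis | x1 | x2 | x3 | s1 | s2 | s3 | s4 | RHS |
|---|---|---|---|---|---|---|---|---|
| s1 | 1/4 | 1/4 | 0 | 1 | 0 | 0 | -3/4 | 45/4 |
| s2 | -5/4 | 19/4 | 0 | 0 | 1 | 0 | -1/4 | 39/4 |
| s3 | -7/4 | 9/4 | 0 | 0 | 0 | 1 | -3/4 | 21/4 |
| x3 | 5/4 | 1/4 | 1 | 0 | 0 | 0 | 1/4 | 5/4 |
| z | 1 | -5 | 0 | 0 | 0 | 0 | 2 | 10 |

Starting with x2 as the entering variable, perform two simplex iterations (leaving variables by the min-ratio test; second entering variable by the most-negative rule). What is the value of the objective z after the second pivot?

Ratio test on column x2 — row 1: (45/4)/(1/4) = 45; row 2: (39/4)/(19/4) = 39/19; row 3: (21/4)/(9/4) = 7/3; row 4: (5/4)/(1/4) = 5. Minimum is 39/19 at row 2 (s2 leaves); pivot element 19/4.
Pivot on row 2; the z-row RHS becomes 10 − (-5)·(39/19) = 385/19.
Next entering variable (most negative z-row entry -6/19): x1.
Ratio test on column x1 — row 1: (204/19)/(6/19) = 34; row 2: entry -5/19 ≤ 0; row 3: entry -22/19 ≤ 0; row 4: (14/19)/(25/19) = 14/25. Minimum is 14/25 at row 4 (x3 leaves); pivot element 25/19.
After the second pivot the z-row RHS is 385/19 − (-6/19)·(14/25) = 511/25.

511/25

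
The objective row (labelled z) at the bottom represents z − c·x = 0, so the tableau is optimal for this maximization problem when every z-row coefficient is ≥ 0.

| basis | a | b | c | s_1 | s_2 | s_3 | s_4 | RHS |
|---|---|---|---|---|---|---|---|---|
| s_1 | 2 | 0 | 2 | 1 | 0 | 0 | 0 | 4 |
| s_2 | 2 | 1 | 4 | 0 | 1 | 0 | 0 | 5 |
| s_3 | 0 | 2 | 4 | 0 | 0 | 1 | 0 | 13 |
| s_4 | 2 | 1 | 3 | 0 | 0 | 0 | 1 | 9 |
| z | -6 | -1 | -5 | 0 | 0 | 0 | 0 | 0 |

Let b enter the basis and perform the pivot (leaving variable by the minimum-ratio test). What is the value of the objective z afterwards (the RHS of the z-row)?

5

Ratio test on column b — row 1: entry 0 ≤ 0; row 2: 5/1 = 5; row 3: 13/2 = 13/2; row 4: 9/1 = 9. Minimum is 5 at row 2 (s_2 leaves); pivot element 1.
Pivot on row 2; the z-row RHS becomes 0 − (-1)·5 = 5.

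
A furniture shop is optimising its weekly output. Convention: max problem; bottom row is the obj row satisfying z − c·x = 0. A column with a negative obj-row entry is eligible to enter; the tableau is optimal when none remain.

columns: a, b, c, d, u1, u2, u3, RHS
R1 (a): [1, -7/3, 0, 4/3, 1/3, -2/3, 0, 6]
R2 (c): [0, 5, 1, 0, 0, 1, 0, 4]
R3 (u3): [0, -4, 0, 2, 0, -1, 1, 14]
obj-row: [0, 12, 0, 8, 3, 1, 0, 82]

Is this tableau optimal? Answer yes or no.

Every obj-row coefficient is ≥ 0, so the tableau is optimal.

yes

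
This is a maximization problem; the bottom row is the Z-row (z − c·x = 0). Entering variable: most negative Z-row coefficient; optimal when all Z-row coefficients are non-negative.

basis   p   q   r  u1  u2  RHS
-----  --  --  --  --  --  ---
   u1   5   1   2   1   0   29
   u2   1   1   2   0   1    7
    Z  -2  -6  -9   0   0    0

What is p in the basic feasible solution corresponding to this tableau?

0

p is not in the basis, so in the current basic feasible solution p = 0.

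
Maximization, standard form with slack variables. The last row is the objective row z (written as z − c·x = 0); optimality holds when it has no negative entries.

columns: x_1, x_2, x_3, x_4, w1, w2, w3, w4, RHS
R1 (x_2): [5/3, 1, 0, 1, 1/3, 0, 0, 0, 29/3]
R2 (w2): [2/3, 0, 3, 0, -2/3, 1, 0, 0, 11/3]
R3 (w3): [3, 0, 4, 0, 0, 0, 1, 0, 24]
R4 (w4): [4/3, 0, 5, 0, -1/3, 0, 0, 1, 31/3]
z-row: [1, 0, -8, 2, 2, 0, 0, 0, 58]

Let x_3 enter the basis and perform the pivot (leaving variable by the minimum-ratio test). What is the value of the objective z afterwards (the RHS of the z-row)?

Ratio test on column x_3 — row 1: entry 0 ≤ 0; row 2: (11/3)/3 = 11/9; row 3: 24/4 = 6; row 4: (31/3)/5 = 31/15. Minimum is 11/9 at row 2 (w2 leaves); pivot element 3.
Pivot on row 2; the z-row RHS becomes 58 − (-8)·(11/9) = 610/9.

610/9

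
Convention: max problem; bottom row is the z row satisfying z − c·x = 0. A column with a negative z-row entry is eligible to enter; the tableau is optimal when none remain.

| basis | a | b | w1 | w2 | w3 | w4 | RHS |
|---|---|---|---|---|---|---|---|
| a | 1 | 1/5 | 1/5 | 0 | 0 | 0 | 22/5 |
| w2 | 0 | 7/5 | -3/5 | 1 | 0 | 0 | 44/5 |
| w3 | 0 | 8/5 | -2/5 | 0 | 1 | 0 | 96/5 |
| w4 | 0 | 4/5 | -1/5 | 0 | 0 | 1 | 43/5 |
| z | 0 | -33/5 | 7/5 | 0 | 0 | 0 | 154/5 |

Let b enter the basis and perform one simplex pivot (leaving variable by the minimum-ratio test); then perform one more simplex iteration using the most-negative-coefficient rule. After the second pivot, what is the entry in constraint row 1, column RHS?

Ratio test on column b — row 1: (22/5)/(1/5) = 22; row 2: (44/5)/(7/5) = 44/7; row 3: (96/5)/(8/5) = 12; row 4: (43/5)/(4/5) = 43/4. Minimum is 44/7 at row 2 (w2 leaves); pivot element 7/5.
Divide row 2 by 7/5; eliminate column b from the other rows.
Second iteration: most negative z-row entry is -10/7 in column w1, so w1 enters.
Ratio test on column w1 — row 1: (22/7)/(2/7) = 11; row 2: entry -3/7 ≤ 0; row 3: (64/7)/(2/7) = 32; row 4: (25/7)/(1/7) = 25. Minimum is 11 at row 1 (a leaves); pivot element 2/7.
Divide row 1 by 2/7; eliminate column w1 from the other rows.
After both pivots, the entry at constraint row 1, column RHS is 11.

11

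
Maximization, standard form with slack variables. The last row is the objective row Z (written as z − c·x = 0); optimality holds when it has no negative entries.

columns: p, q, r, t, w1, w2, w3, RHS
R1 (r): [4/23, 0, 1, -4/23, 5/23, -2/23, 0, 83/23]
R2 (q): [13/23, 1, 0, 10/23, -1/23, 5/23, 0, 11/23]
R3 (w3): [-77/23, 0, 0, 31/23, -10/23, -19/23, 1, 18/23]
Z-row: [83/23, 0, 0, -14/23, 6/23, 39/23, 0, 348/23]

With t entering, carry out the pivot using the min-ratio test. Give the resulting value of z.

480/31

Ratio test on column t — row 1: entry -4/23 ≤ 0; row 2: (11/23)/(10/23) = 11/10; row 3: (18/23)/(31/23) = 18/31. Minimum is 18/31 at row 3 (w3 leaves); pivot element 31/23.
Pivot on row 3; the Z-row RHS becomes 348/23 − (-14/23)·(18/31) = 480/31.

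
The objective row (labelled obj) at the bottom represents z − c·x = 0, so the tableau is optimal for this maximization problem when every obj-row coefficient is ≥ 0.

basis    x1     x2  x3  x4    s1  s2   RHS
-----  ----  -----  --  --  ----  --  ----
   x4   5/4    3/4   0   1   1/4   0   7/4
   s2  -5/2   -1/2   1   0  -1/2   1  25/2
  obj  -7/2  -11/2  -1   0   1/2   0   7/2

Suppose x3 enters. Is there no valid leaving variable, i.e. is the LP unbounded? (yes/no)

Column x3 has positive entries in row(s) 2, so the ratio test bounds it — not unbounded.

no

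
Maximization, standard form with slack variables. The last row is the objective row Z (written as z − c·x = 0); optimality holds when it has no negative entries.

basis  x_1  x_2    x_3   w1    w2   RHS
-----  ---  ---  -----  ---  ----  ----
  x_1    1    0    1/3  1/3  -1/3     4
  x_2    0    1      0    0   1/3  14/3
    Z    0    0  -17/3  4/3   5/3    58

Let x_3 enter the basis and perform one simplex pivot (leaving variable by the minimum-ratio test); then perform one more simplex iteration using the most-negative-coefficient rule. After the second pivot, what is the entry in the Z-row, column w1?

7

Ratio test on column x_3 — row 1: 4/(1/3) = 12; row 2: entry 0 ≤ 0. Minimum is 12 at row 1 (x_1 leaves); pivot element 1/3.
Divide row 1 by 1/3; eliminate column x_3 from the other rows.
Second iteration: most negative Z-row entry is -4 in column w2, so w2 enters.
Ratio test on column w2 — row 1: entry -1 ≤ 0; row 2: (14/3)/(1/3) = 14. Minimum is 14 at row 2 (x_2 leaves); pivot element 1/3.
Divide row 2 by 1/3; eliminate column w2 from the other rows.
After both pivots, the entry at the Z-row, column w1 is 7.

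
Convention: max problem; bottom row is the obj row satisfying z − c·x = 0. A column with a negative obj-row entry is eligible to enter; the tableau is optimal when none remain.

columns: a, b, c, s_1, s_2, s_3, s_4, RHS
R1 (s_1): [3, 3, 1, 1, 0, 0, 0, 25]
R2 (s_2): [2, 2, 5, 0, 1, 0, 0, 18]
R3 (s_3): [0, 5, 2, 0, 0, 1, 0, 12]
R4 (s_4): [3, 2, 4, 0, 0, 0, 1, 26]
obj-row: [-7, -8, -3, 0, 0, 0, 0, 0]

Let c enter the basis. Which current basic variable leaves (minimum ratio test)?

s_2

Column c entries and ratios — s_1: 25/1 = 25; s_2: 18/5 = 18/5; s_3: 12/2 = 6; s_4: 26/4 = 13/2.
Smallest ratio is 18/5 in the row of s_2, so s_2 leaves.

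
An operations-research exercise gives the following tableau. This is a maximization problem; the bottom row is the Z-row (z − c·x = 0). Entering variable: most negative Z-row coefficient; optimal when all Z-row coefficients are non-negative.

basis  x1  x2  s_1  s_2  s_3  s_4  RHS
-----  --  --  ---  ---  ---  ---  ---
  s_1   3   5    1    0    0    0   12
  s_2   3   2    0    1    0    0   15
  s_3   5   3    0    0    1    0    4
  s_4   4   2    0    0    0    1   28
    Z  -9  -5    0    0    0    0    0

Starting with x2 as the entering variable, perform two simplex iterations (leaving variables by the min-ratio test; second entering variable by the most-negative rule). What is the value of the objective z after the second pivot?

Ratio test on column x2 — row 1: 12/5 = 12/5; row 2: 15/2 = 15/2; row 3: 4/3 = 4/3; row 4: 28/2 = 14. Minimum is 4/3 at row 3 (s_3 leaves); pivot element 3.
Pivot on row 3; the Z-row RHS becomes 0 − (-5)·(4/3) = 20/3.
Next entering variable (most negative Z-row entry -2/3): x1.
Ratio test on column x1 — row 1: entry -16/3 ≤ 0; row 2: entry -1/3 ≤ 0; row 3: (4/3)/(5/3) = 4/5; row 4: (76/3)/(2/3) = 38. Minimum is 4/5 at row 3 (x2 leaves); pivot element 5/3.
After the second pivot the Z-row RHS is 20/3 − (-2/3)·(4/5) = 36/5.

36/5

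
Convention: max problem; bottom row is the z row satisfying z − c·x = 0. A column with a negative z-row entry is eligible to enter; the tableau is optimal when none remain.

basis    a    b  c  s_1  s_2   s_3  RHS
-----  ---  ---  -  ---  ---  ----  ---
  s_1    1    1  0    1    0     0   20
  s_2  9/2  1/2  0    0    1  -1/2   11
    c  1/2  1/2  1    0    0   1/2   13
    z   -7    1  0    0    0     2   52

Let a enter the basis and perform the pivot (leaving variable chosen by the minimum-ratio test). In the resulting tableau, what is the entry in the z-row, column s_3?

Ratio test on column a — row 1: 20/1 = 20; row 2: 11/(9/2) = 22/9; row 3: 13/(1/2) = 26. Minimum is 22/9 at row 2 (s_2 leaves); pivot element 9/2.
Divide row 2 by 9/2; eliminate column a from the other rows.
z-row update in column s_3: 2 − (-7)·(-1/9) = 11/9.

11/9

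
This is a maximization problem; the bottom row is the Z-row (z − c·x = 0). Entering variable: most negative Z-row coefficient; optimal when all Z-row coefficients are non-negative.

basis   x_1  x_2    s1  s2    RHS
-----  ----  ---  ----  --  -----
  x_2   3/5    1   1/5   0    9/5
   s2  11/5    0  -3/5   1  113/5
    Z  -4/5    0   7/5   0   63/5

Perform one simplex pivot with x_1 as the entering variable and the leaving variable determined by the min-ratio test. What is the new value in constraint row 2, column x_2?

Ratio test on column x_1 — row 1: (9/5)/(3/5) = 3; row 2: (113/5)/(11/5) = 113/11. Minimum is 3 at row 1 (x_2 leaves); pivot element 3/5.
Divide row 1 by 3/5; eliminate column x_1 from the other rows.
Row 2 update in column x_2: 0 − (11/5)·(5/3) = -11/3.

-11/3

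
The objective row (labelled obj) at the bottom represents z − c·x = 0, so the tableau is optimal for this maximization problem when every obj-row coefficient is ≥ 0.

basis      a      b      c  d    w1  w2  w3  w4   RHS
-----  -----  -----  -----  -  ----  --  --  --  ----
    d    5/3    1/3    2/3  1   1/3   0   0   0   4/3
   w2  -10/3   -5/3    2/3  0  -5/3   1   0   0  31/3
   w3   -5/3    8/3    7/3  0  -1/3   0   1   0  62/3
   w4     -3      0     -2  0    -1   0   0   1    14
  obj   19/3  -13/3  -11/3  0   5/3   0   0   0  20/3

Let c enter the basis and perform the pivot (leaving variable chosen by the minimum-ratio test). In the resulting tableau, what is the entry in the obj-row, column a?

Ratio test on column c — row 1: (4/3)/(2/3) = 2; row 2: (31/3)/(2/3) = 31/2; row 3: (62/3)/(7/3) = 62/7; row 4: entry -2 ≤ 0. Minimum is 2 at row 1 (d leaves); pivot element 2/3.
Divide row 1 by 2/3; eliminate column c from the other rows.
obj-row update in column a: 19/3 − (-11/3)·(5/2) = 31/2.

31/2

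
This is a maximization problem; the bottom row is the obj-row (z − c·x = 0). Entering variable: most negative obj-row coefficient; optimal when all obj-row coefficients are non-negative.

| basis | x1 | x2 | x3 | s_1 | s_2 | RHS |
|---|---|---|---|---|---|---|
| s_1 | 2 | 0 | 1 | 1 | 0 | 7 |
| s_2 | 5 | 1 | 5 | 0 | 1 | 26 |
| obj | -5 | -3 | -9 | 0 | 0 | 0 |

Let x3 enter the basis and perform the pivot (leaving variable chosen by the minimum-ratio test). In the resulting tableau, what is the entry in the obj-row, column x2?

-6/5

Ratio test on column x3 — row 1: 7/1 = 7; row 2: 26/5 = 26/5. Minimum is 26/5 at row 2 (s_2 leaves); pivot element 5.
Divide row 2 by 5; eliminate column x3 from the other rows.
obj-row update in column x2: -3 − (-9)·(1/5) = -6/5.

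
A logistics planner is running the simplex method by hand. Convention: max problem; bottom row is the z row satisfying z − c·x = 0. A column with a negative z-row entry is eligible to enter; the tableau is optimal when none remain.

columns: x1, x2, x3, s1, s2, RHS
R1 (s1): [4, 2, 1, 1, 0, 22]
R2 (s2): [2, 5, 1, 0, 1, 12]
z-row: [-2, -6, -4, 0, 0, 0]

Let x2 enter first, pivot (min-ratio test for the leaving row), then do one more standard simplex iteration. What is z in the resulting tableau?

Ratio test on column x2 — row 1: 22/2 = 11; row 2: 12/5 = 12/5. Minimum is 12/5 at row 2 (s2 leaves); pivot element 5.
Pivot on row 2; the z-row RHS becomes 0 − (-6)·(12/5) = 72/5.
Next entering variable (most negative z-row entry -14/5): x3.
Ratio test on column x3 — row 1: (86/5)/(3/5) = 86/3; row 2: (12/5)/(1/5) = 12. Minimum is 12 at row 2 (x2 leaves); pivot element 1/5.
After the second pivot the z-row RHS is 72/5 − (-14/5)·12 = 48.

48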